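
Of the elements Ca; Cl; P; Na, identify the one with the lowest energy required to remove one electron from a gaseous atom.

Na

IE₁ increases left→right with effective nuclear charge and decreases top→bottom as the valence shell moves farther out.
Here both period and group differ, so the two effects have to be weighed against each other.
Ca > Na: the two effects oppose for this pair; the across-period effect wins (590 vs 496 kJ/mol).
P > Ca: both effects reinforce here, so P is clearly the higher of the two.
Cl > P: Cl lies to the right of P in period 3, so the across-period effect alone puts Cl higher.
Approximate values (kJ/mol): Na 496, P 1012, Cl 1251, Ca 590.
The lowest energy required to remove one electron from a gaseous atom among these belongs to Na.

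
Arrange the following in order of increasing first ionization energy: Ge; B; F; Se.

B is in period 2, group 13; F is in period 2, group 17; Ge is in period 4, group 14; Se is in period 4, group 16.
IE₁ increases left→right with effective nuclear charge and decreases top→bottom as the valence shell moves farther out.
Neither a single period nor a single group — weigh both effects.
B > Ge: the two effects oppose for this pair; the down-group effect wins (801 vs 762 kJ/mol).
Se > B: the two effects oppose for this pair; the across-period effect wins (941 vs 801 kJ/mol).
F > Se: relative to Se, both the across-period and down-group shifts push F's first ionization energy up.
For reference (kJ/mol): B 801, F 1681, Ge 762, Se 941.
So from lowest to highest: Ge < B < Se < F.

Ge < B < Se < F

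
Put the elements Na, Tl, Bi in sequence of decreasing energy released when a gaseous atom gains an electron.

Na is in period 3, group 1; Tl is in period 6, group 13; Bi is in period 6, group 15.
Atoms with high Z_eff and room in the valence shell (especially the halogens) have the most exothermic electron affinities.
Here both period and group differ, so the two effects have to be weighed against each other.
Na > Tl: the two effects oppose for this pair; the down-group effect wins (53 vs 19 kJ/mol).
Bi > Na: period and group pull opposite ways; the across-period shift dominates (91 vs 53 kJ/mol).
Tabulated electron affinity (kJ/mol): Na 53, Tl 19, Bi 91.
So from highest to lowest: Bi > Na > Tl.

Bi > Na > Tl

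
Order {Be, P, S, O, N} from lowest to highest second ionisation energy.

Be < P < S < N < O

After 1 electron has been removed, what remains? Be⁺ still has 1 valence electron; P⁺ still has 4 valence electrons; S⁺ still has 5 valence electrons; O⁺ still has 5 valence electrons; N⁺ still has 4 valence electrons.
All are still removing valence electrons, so compare the +1 ions as you would atoms: IE_2 generally rises across a period (higher Z_eff) and falls down a group (larger shell), subject to the usual subshell exceptions.
Valence configurations: Be⁺ [He]2s¹, P⁺ [Ne]3s²3p², S⁺ [Ne]3s²3p³, O⁺ [He]2s²2p³, N⁺ [He]2s²2p².
The numbers (kJ/mol): Be 1757, P 1907, S 2252, O 3388, N 2856.
Putting it together, IE_2: Be < P < S < N < O.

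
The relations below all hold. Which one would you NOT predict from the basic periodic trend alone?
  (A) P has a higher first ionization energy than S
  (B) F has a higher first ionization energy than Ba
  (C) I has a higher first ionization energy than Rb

(A)

The general trend: first ionization energy increases across a period and decreases down a group.
(A) P (period 3, group 15) vs S (period 3, group 16): the stated order contradicts the simple trend.
(B) F (period 2, group 17) vs Ba (period 6, group 2): the stated order agrees with the simple trend.
(C) I (period 5, group 17) vs Rb (period 5, group 1): the stated order agrees with the simple trend.
The exception is (A): S (3p⁴) ionizes more easily than half-filled P (3p³) because the paired 3p electron in S is pushed out by e⁻–e⁻ repulsion.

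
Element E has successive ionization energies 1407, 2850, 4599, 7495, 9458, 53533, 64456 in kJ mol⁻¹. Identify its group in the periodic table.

Look for the largest jump between consecutive ionization energies: IE6/IE5 ≈ 5.7, far larger than any earlier ratio.
That jump marks the point where a core electron is being removed. So the atom has 5 valence electrons.
A main-group element with 5 valence electrons is in group 15.

Group 15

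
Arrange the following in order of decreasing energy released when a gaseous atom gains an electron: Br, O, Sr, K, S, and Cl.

Cl > Br > S > O > K > Sr

O is in period 2, group 16; S is in period 3, group 16; Cl is in period 3, group 17; K is in period 4, group 1; Br is in period 4, group 17; Sr is in period 5, group 2.
Adding an electron releases more energy for atoms nearer the top right (short of the noble gases).
These span different periods and groups, so the two trends combine.
K > Sr: period and group pull opposite ways; the down-group shift dominates (48 vs 5 kJ/mol).
O > K: relative to K, both the across-period and down-group shifts push O's electron affinity up.
S > O: this pair runs against the simple trend — see the exception note.
Br > S: the two effects oppose for this pair; the across-period effect wins (325 vs 200 kJ/mol).
Cl > Br: they share group 17; the group trend gives Cl the larger value.
Note the exception: S has a higher electron affinity than O, contrary to the simple trend — the compact 2p subshell of O repels the added electron more than S's larger 3p does.
Approximate values (kJ/mol): O 141, S 200, Cl 349, K 48, Br 325, Sr 5.
So from highest to lowest: Cl > Br > S > O > K > Sr.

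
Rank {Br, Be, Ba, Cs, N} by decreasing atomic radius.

Cs, Ba, Br, Be, N

Moving right in a period, electrons are added to the same shell under a stronger nuclear pull, so atoms get smaller; moving down, a new shell is opened and atoms get larger.
Neither a single period nor a single group — weigh both effects.
Be > N: both are in period 2; the period trend gives Be the larger value.
Br > Be: the two effects oppose for this pair; the down-group effect wins (114 vs 102 pm).
Ba > Br: both effects reinforce here, so Ba is clearly the larger of the two.
Cs > Ba: both are in period 6; the period trend gives Cs the larger value.
Tabulated atomic radius (pm): Be 102, N 71, Br 114, Cs 232, Ba 196.
So from largest to smallest: Cs > Ba > Br > Be > N.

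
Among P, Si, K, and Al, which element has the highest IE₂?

IE_2 is the cost of taking one more electron from the +1 cation: P⁺ still has 4 valence electrons; Si⁺ still has 3 valence electrons; K⁺ is the bare [Ar] core; Al⁺ still has 2 valence electrons.
Breaking into a closed-shell core is much more expensive than removing a leftover valence electron — K has the largest IE_2 here.
Valence configurations: P⁺ [Ne]3s²3p², Si⁺ [Ne]3s²3p¹, Al⁺ [Ne]3s².
Si⁺ loses a lone 3p electron whereas Al⁺ must break into a filled 3s² pair, so IE_2(Al) > IE_2(Si) even though Si has the higher nuclear charge.
Approximate IE_2 values (kJ/mol): P 1907, Si 1577, K 3052, Al 1817.
Overall IE_2 order: Si < Al < P < K.

K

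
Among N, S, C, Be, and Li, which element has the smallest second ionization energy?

Be

Consider each +1 ion: N⁺ still has 4 valence electrons; S⁺ still has 5 valence electrons; C⁺ still has 3 valence electrons; Be⁺ still has 1 valence electron; Li⁺ is the bare [He] core.
Core electrons are held far more tightly than valence electrons, so Li tops the IE_2 order.
Valence configurations: N⁺ [He]2s²2p², S⁺ [Ne]3s²3p³, C⁺ [He]2s²2p¹, Be⁺ [He]2s¹.
Tabulated IE_2 (kJ/mol): N 2856, S 2252, C 2353, Be 1757, Li 7298.
Putting it together, IE_2: Be < S < C < N < Li.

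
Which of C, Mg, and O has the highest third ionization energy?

Mg

The third ionization energy removes an electron from the +2 ion. For each element: C²⁺ still has 2 valence electrons; Mg²⁺ is the bare [Ne] core; O²⁺ still has 4 valence electrons.
Breaking into a closed-shell core is much more expensive than removing a leftover valence electron — Mg has the largest IE_3 here.
Valence configurations: C²⁺ [He]2s², O²⁺ [He]2s²2p².
The numbers (kJ/mol): C 4620, Mg 7733, O 5300.
Putting it together, IE_3: C < O < Mg.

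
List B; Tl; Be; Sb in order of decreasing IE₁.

Be > Sb > B > Tl

Removing the outermost electron gets harder across a period and easier down a group.
Neither a single period nor a single group — weigh both effects.
B > Tl: they share group 13; the group trend gives B the larger value.
Sb > B: period and group pull opposite ways; the across-period shift dominates (831 vs 801 kJ/mol).
Be > Sb: the two effects oppose for this pair; the down-group effect wins (900 vs 831 kJ/mol).
Note the exception: Be has a higher first ionization energy than B, contrary to the simple trend — removing B's lone 2p electron is easier than breaking Be's filled 2s².
Approximate values (kJ/mol): Be 900, B 801, Sb 831, Tl 589.
So from highest to lowest: Be > Sb > B > Tl.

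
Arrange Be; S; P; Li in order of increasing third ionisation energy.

P < S < Li < Be

Consider each +2 ion: Be²⁺ is the bare [He] core; S²⁺ still has 4 valence electrons; P²⁺ still has 3 valence electrons; Li²⁺ is already 1 electron into the core.
Breaking into a closed-shell core is much more expensive than removing a leftover valence electron — Li and Be have the largest IE_3 here.
Valence configurations: S²⁺ [Ne]3s²3p², P²⁺ [Ne]3s²3p¹.
Tabulated IE_3 (kJ/mol): Be 14849, S 3357, P 2914, Li 11815.
So the third ionization energies run P < S < Li < Be.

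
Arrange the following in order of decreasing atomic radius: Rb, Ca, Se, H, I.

Across a period the added protons contract the valence shell; down a group each new principal shell makes the atom larger.
Neither a single period nor a single group — weigh both effects.
Se > H: period and group pull opposite ways; the down-group shift dominates (116 vs 32 pm).
I > Se: period and group pull opposite ways; the down-group shift dominates (133 vs 116 pm).
Ca > I: the two effects oppose for this pair; the across-period effect wins (171 vs 133 pm).
Rb > Ca: relative to Ca, both the across-period and down-group shifts push Rb's atomic radius up.
Approximate values (pm): H 32, Ca 171, Se 116, Rb 210, I 133.
So from largest to smallest: Rb > Ca > I > Se > H.

Rb > Ca > I > Se > H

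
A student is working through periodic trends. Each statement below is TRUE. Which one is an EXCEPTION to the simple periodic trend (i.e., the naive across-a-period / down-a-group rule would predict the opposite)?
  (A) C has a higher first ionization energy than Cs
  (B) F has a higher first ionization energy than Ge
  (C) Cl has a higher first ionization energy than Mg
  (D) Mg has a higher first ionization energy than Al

(D)

The general trend: first ionization energy increases across a period and decreases down a group.
(A) C (period 2, group 14) vs Cs (period 6, group 1): the stated order agrees with the simple trend.
(B) F (period 2, group 17) vs Ge (period 4, group 14): the stated order agrees with the simple trend.
(C) Cl (period 3, group 17) vs Mg (period 3, group 2): the stated order agrees with the simple trend.
(D) Mg (period 3, group 2) vs Al (period 3, group 13): the stated order contradicts the simple trend.
The exception is (D): Al's single 3p electron is easier to remove than one from Mg's filled 3s².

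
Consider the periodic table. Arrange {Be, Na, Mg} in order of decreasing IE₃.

Be > Mg > Na

The third ionization energy removes an electron from the +2 ion. For each element: Be²⁺ is the bare [He] core; Na²⁺ is already 1 electron into the core; Mg²⁺ is the bare [Ne] core.
All of these are removing an electron from a noble-gas core or deeper; the smaller core (lower principal quantum number) is held far more tightly, and within a period the higher nuclear charge binds the same core more tightly.
The numbers (kJ/mol): Be 14849, Na 6910, Mg 7733.
So the third ionization energies run Na < Mg < Be.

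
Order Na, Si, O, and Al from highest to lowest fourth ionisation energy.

Al, Na, O, Si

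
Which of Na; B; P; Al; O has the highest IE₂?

IE_2 is the cost of taking one more electron from the +1 cation: Na⁺ is the bare [Ne] core; B⁺ still has 2 valence electrons; P⁺ still has 4 valence electrons; Al⁺ still has 2 valence electrons; O⁺ still has 5 valence electrons.
Breaking into a closed-shell core is much more expensive than removing a leftover valence electron — Na has the largest IE_2 here.
Valence configurations: B⁺ [He]2s², P⁺ [Ne]3s²3p², Al⁺ [Ne]3s², O⁺ [He]2s²2p³.
Tabulated IE_2 (kJ/mol): Na 4562, B 2427, P 1907, Al 1817, O 3388.
So the second ionization energies run Al < P < B < O < Na.

Na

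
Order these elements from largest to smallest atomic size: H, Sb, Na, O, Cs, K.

Cs, K, Na, Sb, O, H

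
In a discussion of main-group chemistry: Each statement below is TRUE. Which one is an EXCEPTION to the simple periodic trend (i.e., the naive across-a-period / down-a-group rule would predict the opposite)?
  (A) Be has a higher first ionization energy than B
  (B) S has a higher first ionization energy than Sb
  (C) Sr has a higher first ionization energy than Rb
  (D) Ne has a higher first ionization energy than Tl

(A)

The general trend: first ionization energy increases across a period and decreases down a group.
(A) Be (period 2, group 2) vs B (period 2, group 13): the stated order contradicts the simple trend.
(B) S (period 3, group 16) vs Sb (period 5, group 15): the stated order agrees with the simple trend.
(C) Sr (period 5, group 2) vs Rb (period 5, group 1): the stated order agrees with the simple trend.
(D) Ne (period 2, group 18) vs Tl (period 6, group 13): the stated order agrees with the simple trend.
The exception is (A): removing B's lone 2p electron is easier than breaking Be's filled 2s².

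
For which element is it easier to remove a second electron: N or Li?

N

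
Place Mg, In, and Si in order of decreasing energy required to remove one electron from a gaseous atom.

Si, Mg, In

Mg is in period 3, group 2; Si is in period 3, group 14; In is in period 5, group 13.
First ionization energy rises across a period (greater Z_eff holds electrons more tightly) and falls down a group (valence electrons are farther from the nucleus).
Here both period and group differ, so the two effects have to be weighed against each other.
Mg > In: period and group pull opposite ways; the down-group shift dominates (738 vs 558 kJ/mol).
Si > Mg: both are in period 3; the period trend gives Si the larger value.
For reference (kJ/mol): Mg 738, Si 786, In 558.
So from highest to lowest: Si > Mg > In.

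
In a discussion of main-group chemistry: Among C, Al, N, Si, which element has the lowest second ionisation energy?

Consider each +1 ion: C⁺ still has 3 valence electrons; Al⁺ still has 2 valence electrons; N⁺ still has 4 valence electrons; Si⁺ still has 3 valence electrons.
All are still removing valence electrons, so compare the +1 ions as you would atoms: IE_2 generally rises across a period (higher Z_eff) and falls down a group (larger shell), subject to the usual subshell exceptions.
Valence configurations: C⁺ [He]2s²2p¹, Al⁺ [Ne]3s², N⁺ [He]2s²2p², Si⁺ [Ne]3s²3p¹.
Si⁺ loses a lone 3p electron whereas Al⁺ must break into a filled 3s² pair, so IE_2(Al) > IE_2(Si) even though Si has the higher nuclear charge.
The numbers (kJ/mol): C 2353, Al 1817, N 2856, Si 1577.
Hence IE_2: Si < Al < C < N.

Si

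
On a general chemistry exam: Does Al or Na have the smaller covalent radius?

Na is in period 3, group 1; Al is in period 3, group 13.
Moving right in a period, electrons are added to the same shell under a stronger nuclear pull, so atoms get smaller; moving down, a new shell is opened and atoms get larger.
All lie in period 3, so atomic radius increases right to left.
So Al has the smaller covalent radius (Al < Na).

Al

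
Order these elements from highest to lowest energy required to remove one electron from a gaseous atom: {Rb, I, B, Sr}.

I > B > Sr > Rb

Across a period the outer electron is held more tightly (higher IE₁); down a group it sits in a higher shell, more shielded, and comes off more easily.
These span different periods and groups, so the two trends combine.
Sr > Rb: both are in period 5; the period trend gives Sr the larger value.
B > Sr: relative to Sr, both the across-period and down-group shifts push B's first ionization energy up.
I > B: the two effects oppose for this pair; the across-period effect wins (1008 vs 801 kJ/mol).
For reference (kJ/mol): B 801, Rb 403, Sr 550, I 1008.
So from highest to lowest: I > B > Sr > Rb.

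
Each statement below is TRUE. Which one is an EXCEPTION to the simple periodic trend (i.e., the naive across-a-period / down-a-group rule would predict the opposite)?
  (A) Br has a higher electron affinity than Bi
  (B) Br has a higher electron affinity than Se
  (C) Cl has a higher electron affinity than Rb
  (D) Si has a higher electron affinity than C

(D)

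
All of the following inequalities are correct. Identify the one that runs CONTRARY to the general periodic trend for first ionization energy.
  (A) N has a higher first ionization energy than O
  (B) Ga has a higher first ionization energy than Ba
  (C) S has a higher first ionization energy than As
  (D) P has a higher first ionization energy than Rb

The general trend: first ionization energy increases across a period and decreases down a group.
(A) N (period 2, group 15) vs O (period 2, group 16): the stated order contradicts the simple trend.
(B) Ga (period 4, group 13) vs Ba (period 6, group 2): the stated order agrees with the simple trend.
(C) S (period 3, group 16) vs As (period 4, group 15): the stated order agrees with the simple trend.
(D) P (period 3, group 15) vs Rb (period 5, group 1): the stated order agrees with the simple trend.
The exception is (A): pairing an electron in O's 2p⁴ costs repulsion energy, so O ionizes more easily than half-filled N (2p³).

(A)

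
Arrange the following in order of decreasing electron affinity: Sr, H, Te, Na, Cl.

H is in period 1, group 1; Na is in period 3, group 1; Cl is in period 3, group 17; Sr is in period 5, group 2; Te is in period 5, group 16.
EA tends to increase across a period and decrease down a group, though the pattern is less regular than for IE or radius.
These span different periods and groups, so the two trends combine.
Na > Sr: the two effects oppose for this pair; the down-group effect wins (53 vs 5 kJ/mol).
H > Na: H sits above Na in group 1, so the down-group effect alone puts H higher.
Te > H: the two effects oppose for this pair; the across-period effect wins (190 vs 73 kJ/mol).
Cl > Te: both effects reinforce here, so Cl is clearly the higher of the two.
Tabulated electron affinity (kJ/mol): H 73, Na 53, Cl 349, Sr 5, Te 190.
So from highest to lowest: Cl > Te > H > Na > Sr.

Cl, Te, H, Na, Sr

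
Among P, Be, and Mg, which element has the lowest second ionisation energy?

Consider each +1 ion: P⁺ still has 4 valence electrons; Be⁺ still has 1 valence electron; Mg⁺ still has 1 valence electron.
All are still removing valence electrons, so compare the +1 ions as you would atoms: IE_2 generally rises across a period (higher Z_eff) and falls down a group (larger shell), subject to the usual subshell exceptions.
Valence configurations: P⁺ [Ne]3s²3p², Be⁺ [He]2s¹, Mg⁺ [Ne]3s¹.
Tabulated IE_2 (kJ/mol): P 1907, Be 1757, Mg 1451.
So the second ionization energies run Mg < Be < P.

Mg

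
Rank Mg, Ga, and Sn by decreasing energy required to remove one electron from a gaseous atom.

Mg is in period 3, group 2; Ga is in period 4, group 13; Sn is in period 5, group 14.
IE₁ increases left→right with effective nuclear charge and decreases top→bottom as the valence shell moves farther out.
A diagonal step moves right (one effect) and down (the opposite effect) at once.
Sn > Ga: period and group pull opposite ways; the across-period shift dominates (709 vs 579 kJ/mol).
Mg > Sn: the two effects oppose for this pair; the down-group effect wins (738 vs 709 kJ/mol).
For reference (kJ/mol): Mg 738, Ga 579, Sn 709.
So from highest to lowest: Mg > Sn > Ga.

Mg > Sn > Ga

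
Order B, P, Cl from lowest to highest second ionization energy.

P, Cl, B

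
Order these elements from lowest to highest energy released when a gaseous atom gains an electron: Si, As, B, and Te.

B, As, Si, Te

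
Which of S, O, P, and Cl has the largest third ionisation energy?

O

IE_3 is the cost of taking one more electron from the +2 cation: S²⁺ still has 4 valence electrons; O²⁺ still has 4 valence electrons; P²⁺ still has 3 valence electrons; Cl²⁺ still has 5 valence electrons.
All are still removing valence electrons, so compare the +2 ions as you would atoms: IE_3 generally rises across a period (higher Z_eff) and falls down a group (larger shell), subject to the usual subshell exceptions.
Valence configurations: S²⁺ [Ne]3s²3p², O²⁺ [He]2s²2p², P²⁺ [Ne]3s²3p¹, Cl²⁺ [Ne]3s²3p³.
Tabulated IE_3 (kJ/mol): S 3357, O 5300, P 2914, Cl 3822.
Hence IE_3: P < S < Cl < O.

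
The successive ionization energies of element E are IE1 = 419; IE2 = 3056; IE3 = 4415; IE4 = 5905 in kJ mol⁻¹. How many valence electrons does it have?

Look for the largest jump between consecutive ionization energies: IE2/IE1 ≈ 7.3, far larger than any earlier ratio.
That jump marks the point where a core electron is being removed. So the atom has 1 valence electron.

1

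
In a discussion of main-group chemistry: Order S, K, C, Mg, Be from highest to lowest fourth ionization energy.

IE_4 is the cost of taking one more electron from the +3 cation: S³⁺ still has 3 valence electrons; K³⁺ is already 2 electrons into the core; C³⁺ still has 1 valence electron; Mg³⁺ is already 1 electron into the core; Be³⁺ is already 1 electron into the core.
Usually core removal costs more than valence removal, but here the competition is close: a tightly held n=2 valence electron can cost more to remove than an n=3 core electron, so the actual values have to decide it.
Valence configurations: S³⁺ [Ne]3s²3p¹, C³⁺ [He]2s¹.
The numbers (kJ/mol): S 4556, K 5877, C 6223, Mg 10543, Be 21007.
So the fourth ionization energies run S < K < C < Mg < Be.

Be, Mg, C, K, S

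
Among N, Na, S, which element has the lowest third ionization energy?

S

The third ionization energy removes an electron from the +2 ion. For each element: N²⁺ still has 3 valence electrons; Na²⁺ is already 1 electron into the core; S²⁺ still has 4 valence electrons.
Breaking into a closed-shell core is much more expensive than removing a leftover valence electron — Na has the largest IE_3 here.
Valence configurations: N²⁺ [He]2s²2p¹, S²⁺ [Ne]3s²3p².
Approximate IE_3 values (kJ/mol): N 4578, Na 6910, S 3357.
Overall IE_3 order: S < N < Na.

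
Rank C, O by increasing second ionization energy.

C < O

The second ionization energy removes an electron from the +1 ion. For each element: C⁺ still has 3 valence electrons; O⁺ still has 5 valence electrons.
All are still removing valence electrons, so compare the +1 ions as you would atoms: IE_2 generally rises across a period (higher Z_eff) and falls down a group (larger shell), subject to the usual subshell exceptions.
Valence configurations: C⁺ [He]2s²2p¹, O⁺ [He]2s²2p³.
Approximate IE_2 values (kJ/mol): C 2353, O 3388.
So the second ionization energies run C < O.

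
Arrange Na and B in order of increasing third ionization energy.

B < Na

Consider each +2 ion: Na²⁺ is already 1 electron into the core; B²⁺ still has 1 valence electron.
Pulling an electron out of a noble-gas core costs far more than removing a remaining valence electron, so Na sits at the high end of IE_3.
Approximate IE_3 values (kJ/mol): Na 6910, B 3660.
Putting it together, IE_3: B < Na.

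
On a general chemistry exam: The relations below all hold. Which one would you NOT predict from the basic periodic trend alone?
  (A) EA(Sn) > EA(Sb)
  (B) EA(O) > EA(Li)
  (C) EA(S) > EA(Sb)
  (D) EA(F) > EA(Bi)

The general trend: electron affinity increases across a period and decreases down a group.
(A) Sn (period 5, group 14) vs Sb (period 5, group 15): the stated order contradicts the simple trend.
(B) O (period 2, group 16) vs Li (period 2, group 1): the stated order agrees with the simple trend.
(C) S (period 3, group 16) vs Sb (period 5, group 15): the stated order agrees with the simple trend.
(D) F (period 2, group 17) vs Bi (period 6, group 15): the stated order agrees with the simple trend.
The exception is (A): adding an electron to Sb's half-filled 5p³ is unfavourable, so Sn has the more exothermic EA.

(A)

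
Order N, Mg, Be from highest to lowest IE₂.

N > Be > Mg

IE_2 is the cost of taking one more electron from the +1 cation: N⁺ still has 4 valence electrons; Mg⁺ still has 1 valence electron; Be⁺ still has 1 valence electron.
All are still removing valence electrons, so compare the +1 ions as you would atoms: IE_2 generally rises across a period (higher Z_eff) and falls down a group (larger shell), subject to the usual subshell exceptions.
Valence configurations: N⁺ [He]2s²2p², Mg⁺ [Ne]3s¹, Be⁺ [He]2s¹.
The numbers (kJ/mol): N 2856, Mg 1451, Be 1757.
Putting it together, IE_2: Mg < Be < N.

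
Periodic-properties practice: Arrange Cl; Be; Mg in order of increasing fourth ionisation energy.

Cl < Mg < Be

The fourth ionization energy removes an electron from the +3 ion. For each element: Cl³⁺ still has 4 valence electrons; Be³⁺ is already 1 electron into the core; Mg³⁺ is already 1 electron into the core.
Breaking into a closed-shell core is much more expensive than removing a leftover valence electron — Mg and Be have the largest IE_4 here.
Tabulated IE_4 (kJ/mol): Cl 5159, Be 21007, Mg 10543.
So the fourth ionization energies run Cl < Mg < Be.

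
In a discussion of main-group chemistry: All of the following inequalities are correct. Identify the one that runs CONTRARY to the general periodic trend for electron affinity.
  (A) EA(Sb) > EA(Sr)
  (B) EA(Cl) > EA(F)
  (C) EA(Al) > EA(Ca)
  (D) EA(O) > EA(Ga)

The general trend: electron affinity increases across a period and decreases down a group.
(A) Sb (period 5, group 15) vs Sr (period 5, group 2): the stated order agrees with the simple trend.
(B) Cl (period 3, group 17) vs F (period 2, group 17): the stated order contradicts the simple trend.
(C) Al (period 3, group 13) vs Ca (period 4, group 2): the stated order agrees with the simple trend.
(D) O (period 2, group 16) vs Ga (period 4, group 13): the stated order agrees with the simple trend.
The exception is (B): F's small 2p subshell makes the incoming electron feel strong e⁻–e⁻ repulsion, so Cl actually releases more energy on gaining an electron.

(B)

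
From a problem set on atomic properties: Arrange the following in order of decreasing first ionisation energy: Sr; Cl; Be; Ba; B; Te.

Cl > Be > Te > B > Sr > Ba

Be is in period 2, group 2; B is in period 2, group 13; Cl is in period 3, group 17; Sr is in period 5, group 2; Te is in period 5, group 16; Ba is in period 6, group 2.
IE₁ increases left→right with effective nuclear charge and decreases top→bottom as the valence shell moves farther out.
Here both period and group differ, so the two effects have to be weighed against each other.
Sr > Ba: they share group 2; the group trend gives Sr the larger value.
B > Sr: both effects reinforce here, so B is clearly the higher of the two.
Te > B: period and group pull opposite ways; the across-period shift dominates (869 vs 801 kJ/mol).
Be > Te: the two effects oppose for this pair; the down-group effect wins (900 vs 869 kJ/mol).
Cl > Be: the two effects oppose for this pair; the across-period effect wins (1251 vs 900 kJ/mol).
Note the exception: Be has a higher first ionization energy than B, contrary to the simple trend — removing B's lone 2p electron is easier than breaking Be's filled 2s².
Tabulated first ionization energy (kJ/mol): Be 900, B 801, Cl 1251, Sr 550, Te 869, Ba 503.
So from highest to lowest: Cl > Be > Te > B > Sr > Ba.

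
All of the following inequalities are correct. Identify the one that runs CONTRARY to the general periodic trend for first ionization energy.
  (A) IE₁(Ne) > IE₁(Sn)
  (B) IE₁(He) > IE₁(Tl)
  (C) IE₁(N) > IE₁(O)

(C)

The general trend: first ionization energy increases across a period and decreases down a group.
(A) Ne (period 2, group 18) vs Sn (period 5, group 14): the stated order agrees with the simple trend.
(B) He (period 1, group 18) vs Tl (period 6, group 13): the stated order agrees with the simple trend.
(C) N (period 2, group 15) vs O (period 2, group 16): the stated order contradicts the simple trend.
The exception is (C): pairing an electron in O's 2p⁴ costs repulsion energy, so O ionizes more easily than half-filled N (2p³).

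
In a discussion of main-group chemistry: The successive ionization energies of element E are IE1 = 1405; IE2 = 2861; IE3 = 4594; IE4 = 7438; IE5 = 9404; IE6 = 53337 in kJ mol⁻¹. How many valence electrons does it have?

5

Look for the largest jump between consecutive ionization energies: IE6/IE5 ≈ 5.7, far larger than any earlier ratio.
That jump marks the point where a core electron is being removed. So the atom has 5 valence electrons.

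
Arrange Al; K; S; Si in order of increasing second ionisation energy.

IE_2 is the cost of taking one more electron from the +1 cation: Al⁺ still has 2 valence electrons; K⁺ is the bare [Ar] core; S⁺ still has 5 valence electrons; Si⁺ still has 3 valence electrons.
Breaking into a closed-shell core is much more expensive than removing a leftover valence electron — K has the largest IE_2 here.
Valence configurations: Al⁺ [Ne]3s², S⁺ [Ne]3s²3p³, Si⁺ [Ne]3s²3p¹.
Si⁺ loses a lone 3p electron whereas Al⁺ must break into a filled 3s² pair, so IE_2(Al) > IE_2(Si) even though Si has the higher nuclear charge.
The numbers (kJ/mol): Al 1817, K 3052, S 2252, Si 1577.
Overall IE_2 order: Si < Al < S < K.

Si < Al < S < K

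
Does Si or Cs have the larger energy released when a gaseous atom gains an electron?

Si

Si is in period 3, group 14; Cs is in period 6, group 1.
EA tends to increase across a period and decrease down a group, though the pattern is less regular than for IE or radius.
Here both period and group differ, so the two effects have to be weighed against each other.
Si > Cs: both effects reinforce here, so Si is clearly the higher of the two.
Tabulated electron affinity (kJ/mol): Si 134, Cs 46.
So Si has the larger energy released when a gaseous atom gains an electron (Si > Cs).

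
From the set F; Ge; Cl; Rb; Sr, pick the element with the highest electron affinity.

Cl

Adding an electron releases more energy for atoms nearer the top right (short of the noble gases).
Neither a single period nor a single group — weigh both effects.
Rb > Sr: this pair runs against the simple trend — see the exception note.
Ge > Rb: relative to Rb, both the across-period and down-group shifts push Ge's electron affinity up.
F > Ge: both effects reinforce here, so F is clearly the higher of the two.
Cl > F: this pair runs against the simple trend — see the exception note.
Note the exception: Rb has a higher electron affinity than Sr, contrary to the simple trend — adding an electron to Sr (ns²) has to open a new, higher-energy np subshell, which is unfavourable.
Note the exception: Cl has a higher electron affinity than F, contrary to the simple trend — F's small 2p subshell makes the incoming electron feel strong e⁻–e⁻ repulsion, so Cl actually releases more energy on gaining an electron.
Approximate values (kJ/mol): F 328, Cl 349, Ge 119, Rb 47, Sr 5.
The highest electron affinity among these belongs to Cl.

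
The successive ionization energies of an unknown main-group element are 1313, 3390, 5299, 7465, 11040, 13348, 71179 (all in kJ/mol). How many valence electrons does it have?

6

Look for the largest jump between consecutive ionization energies: IE7/IE6 ≈ 5.3, far larger than any earlier ratio.
That jump marks the point where a core electron is being removed. So the atom has 6 valence electrons.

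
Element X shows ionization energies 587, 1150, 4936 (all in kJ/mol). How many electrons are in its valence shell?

2

Look for the largest jump between consecutive ionization energies: IE3/IE2 ≈ 4.3, far larger than any earlier ratio.
That jump marks the point where a core electron is being removed. So the atom has 2 valence electrons.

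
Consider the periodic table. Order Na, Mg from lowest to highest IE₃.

Na < Mg

The third ionization energy removes an electron from the +2 ion. For each element: Na²⁺ is already 1 electron into the core; Mg²⁺ is the bare [Ne] core.
All of these are removing an electron from a noble-gas core or deeper; the smaller core (lower principal quantum number) is held far more tightly, and within a period the higher nuclear charge binds the same core more tightly.
Approximate IE_3 values (kJ/mol): Na 6910, Mg 7733.
Hence IE_3: Na < Mg.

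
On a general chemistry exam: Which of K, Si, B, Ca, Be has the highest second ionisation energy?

K

The second ionization energy removes an electron from the +1 ion. For each element: K⁺ is the bare [Ar] core; Si⁺ still has 3 valence electrons; B⁺ still has 2 valence electrons; Ca⁺ still has 1 valence electron; Be⁺ still has 1 valence electron.
Core electrons are held far more tightly than valence electrons, so K tops the IE_2 order.
Valence configurations: Si⁺ [Ne]3s²3p¹, B⁺ [He]2s², Ca⁺ [Ar]4s¹, Be⁺ [He]2s¹.
Tabulated IE_2 (kJ/mol): K 3052, Si 1577, B 2427, Ca 1145, Be 1757.
Hence IE_2: Ca < Si < Be < B < K.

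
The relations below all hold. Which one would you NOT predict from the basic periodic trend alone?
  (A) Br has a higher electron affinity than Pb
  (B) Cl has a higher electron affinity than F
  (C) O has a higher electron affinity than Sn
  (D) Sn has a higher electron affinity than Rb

The general trend: electron affinity increases across a period and decreases down a group.
(A) Br (period 4, group 17) vs Pb (period 6, group 14): the stated order agrees with the simple trend.
(B) Cl (period 3, group 17) vs F (period 2, group 17): the stated order contradicts the simple trend.
(C) O (period 2, group 16) vs Sn (period 5, group 14): the stated order agrees with the simple trend.
(D) Sn (period 5, group 14) vs Rb (period 5, group 1): the stated order agrees with the simple trend.
The exception is (B): F's small 2p subshell makes the incoming electron feel strong e⁻–e⁻ repulsion, so Cl actually releases more energy on gaining an electron.

(B)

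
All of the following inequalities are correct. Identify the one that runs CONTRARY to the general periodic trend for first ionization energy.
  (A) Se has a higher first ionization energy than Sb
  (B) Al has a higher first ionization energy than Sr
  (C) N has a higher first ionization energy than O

The general trend: first ionization energy increases across a period and decreases down a group.
(A) Se (period 4, group 16) vs Sb (period 5, group 15): the stated order agrees with the simple trend.
(B) Al (period 3, group 13) vs Sr (period 5, group 2): the stated order agrees with the simple trend.
(C) N (period 2, group 15) vs O (period 2, group 16): the stated order contradicts the simple trend.
The exception is (C): pairing an electron in O's 2p⁴ costs repulsion energy, so O ionizes more easily than half-filled N (2p³).

(C)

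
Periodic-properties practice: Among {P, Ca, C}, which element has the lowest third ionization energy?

P

IE_3 is the cost of taking one more electron from the +2 cation: P²⁺ still has 3 valence electrons; Ca²⁺ is the bare [Ar] core; C²⁺ still has 2 valence electrons.
Core electrons are held far more tightly than valence electrons, so Ca tops the IE_3 order.
Valence configurations: P²⁺ [Ne]3s²3p¹, C²⁺ [He]2s².
The numbers (kJ/mol): P 2914, Ca 4912, C 4620.
Putting it together, IE_3: P < C < Ca.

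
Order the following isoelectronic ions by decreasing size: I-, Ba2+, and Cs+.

All of these have 54 electrons, so size is governed by nuclear charge alone: the more protons, the stronger the pull on the same electron cloud, and the smaller the ion.
Nuclear charges: Ba2+ (Z=56), Cs+ (Z=55), I- (Z=53).
Largest to smallest: I- > Cs+ > Ba2+.

I- > Cs+ > Ba2+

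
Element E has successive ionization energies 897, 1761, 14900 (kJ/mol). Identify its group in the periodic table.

Group 2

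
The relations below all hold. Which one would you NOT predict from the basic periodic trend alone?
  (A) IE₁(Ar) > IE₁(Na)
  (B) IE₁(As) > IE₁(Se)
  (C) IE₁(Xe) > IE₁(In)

(B)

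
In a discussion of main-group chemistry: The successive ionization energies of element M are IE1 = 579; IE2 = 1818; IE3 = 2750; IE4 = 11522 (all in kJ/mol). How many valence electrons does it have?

Look for the largest jump between consecutive ionization energies: IE4/IE3 ≈ 4.2, far larger than any earlier ratio.
That jump marks the point where a core electron is being removed. So the atom has 3 valence electrons.

3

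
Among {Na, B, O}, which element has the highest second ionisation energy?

The second ionization energy removes an electron from the +1 ion. For each element: Na⁺ is the bare [Ne] core; B⁺ still has 2 valence electrons; O⁺ still has 5 valence electrons.
Breaking into a closed-shell core is much more expensive than removing a leftover valence electron — Na has the largest IE_2 here.
Valence configurations: B⁺ [He]2s², O⁺ [He]2s²2p³.
Tabulated IE_2 (kJ/mol): Na 4562, B 2427, O 3388.
Overall IE_2 order: B < O < Na.

Na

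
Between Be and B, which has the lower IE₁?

Be is in period 2, group 2; B is in period 2, group 13.
Across a period the outer electron is held more tightly (higher IE₁); down a group it sits in a higher shell, more shielded, and comes off more easily.
All lie in period 2; the across-period trend (first ionization energy increases left to right) applies, with the exception below.
Note the exception: Be has a higher first ionization energy than B, contrary to the simple trend — removing B's lone 2p electron is easier than breaking Be's filled 2s².
For reference (kJ/mol): Be 900, B 801.
So B has the lower IE₁ (B < Be).

B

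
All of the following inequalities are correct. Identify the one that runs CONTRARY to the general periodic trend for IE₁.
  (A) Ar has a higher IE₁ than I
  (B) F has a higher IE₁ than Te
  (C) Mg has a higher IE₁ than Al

(C)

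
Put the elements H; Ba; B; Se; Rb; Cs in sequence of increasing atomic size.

H < B < Se < Ba < Rb < Cs

H is in period 1, group 1; B is in period 2, group 13; Se is in period 4, group 16; Rb is in period 5, group 1; Cs is in period 6, group 1; Ba is in period 6, group 2.
Moving right in a period, electrons are added to the same shell under a stronger nuclear pull, so atoms get smaller; moving down, a new shell is opened and atoms get larger.
Neither a single period nor a single group — weigh both effects.
B > H: period and group pull opposite ways; the down-group shift dominates (85 vs 32 pm).
Se > B: period and group pull opposite ways; the down-group shift dominates (116 vs 85 pm).
Ba > Se: relative to Se, both the across-period and down-group shifts push Ba's atomic radius up.
Rb > Ba: the two effects oppose for this pair; the across-period effect wins (210 vs 196 pm).
Cs > Rb: Cs sits below Rb in group 1, so the down-group effect alone puts Cs larger.
Tabulated atomic radius (pm): H 32, B 85, Se 116, Rb 210, Cs 232, Ba 196.
So from smallest to largest: H < B < Se < Ba < Rb < Cs.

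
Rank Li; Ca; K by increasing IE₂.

The second ionization energy removes an electron from the +1 ion. For each element: Li⁺ is the bare [He] core; Ca⁺ still has 1 valence electron; K⁺ is the bare [Ar] core.
Core electrons are held far more tightly than valence electrons, so K and Li top the IE_2 order.
Approximate IE_2 values (kJ/mol): Li 7298, Ca 1145, K 3052.
Overall IE_2 order: Ca < K < Li.

Ca < K < Li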